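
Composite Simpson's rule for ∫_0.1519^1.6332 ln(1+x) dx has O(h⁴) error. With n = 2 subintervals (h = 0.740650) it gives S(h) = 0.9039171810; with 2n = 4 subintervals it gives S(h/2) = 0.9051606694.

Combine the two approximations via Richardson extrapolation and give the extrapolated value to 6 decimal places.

Error is O(h^4); halving h shrinks it by 2^4 = 16.
16×0.9051606694 − 0.9039171810 = 13.5786535294
(16×0.9051606694 − 0.9039171810)/(16 − 1) = 0.9052435686

0.905244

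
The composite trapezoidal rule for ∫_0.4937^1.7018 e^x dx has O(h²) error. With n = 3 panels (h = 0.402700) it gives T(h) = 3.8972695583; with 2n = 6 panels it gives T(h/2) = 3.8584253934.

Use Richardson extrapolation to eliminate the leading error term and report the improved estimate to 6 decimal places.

3.845477

r = 2: numerator weight 4, denominator 3.
4·3.8584253934 = 15.4337015736; 15.4337015736 − 3.8972695583 = 11.5364320153
Extrapolated: 11.5364320153 / 3 = 3.8454773384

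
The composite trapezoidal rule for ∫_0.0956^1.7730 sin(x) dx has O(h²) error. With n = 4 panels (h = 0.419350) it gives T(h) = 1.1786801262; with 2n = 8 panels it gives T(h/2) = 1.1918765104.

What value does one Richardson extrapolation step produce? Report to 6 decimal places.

With r = 2 the leading error scales as h^2, so the weight is 2^2 = 4.
Weighted: 4.7675060416 − 1.1786801262 = 3.5888259154
Divide by 2^2 − 1 = 3.
Result: 1.1962753051
Gap between inputs: 1.320e-02; correction applied: +0.0043987947.

1.196275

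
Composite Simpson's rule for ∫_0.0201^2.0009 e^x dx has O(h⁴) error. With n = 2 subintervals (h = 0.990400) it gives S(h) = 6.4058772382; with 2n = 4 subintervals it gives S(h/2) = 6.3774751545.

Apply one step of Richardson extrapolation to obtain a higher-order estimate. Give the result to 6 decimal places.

6.375582

Error is O(h^4); halving h shrinks it by 2^4 = 16.
Top: 16(6.3774751545) − (6.4058772382) = 95.6337252338
Denominator 16 − 1 = 15.
Result: 6.3755816823
Shift from A(h/2): −0.0018934722.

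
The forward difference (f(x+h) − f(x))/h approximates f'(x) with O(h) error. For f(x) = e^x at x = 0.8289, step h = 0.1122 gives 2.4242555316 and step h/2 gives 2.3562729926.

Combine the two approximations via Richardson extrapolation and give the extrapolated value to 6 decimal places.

2.288290

Order 1 gives 2^r = 2 and 2^r − 1 = 1.
2×2.3562729926 − 2.4242555316 = 2.2882904536
Denominator 2 − 1 = 1.
2.2882904536 ÷ 1 = 2.2882904536
Correction |R − A(h/2)| = 6.798e-02; gap |A(h/2) − A(h)| = 6.798e-02.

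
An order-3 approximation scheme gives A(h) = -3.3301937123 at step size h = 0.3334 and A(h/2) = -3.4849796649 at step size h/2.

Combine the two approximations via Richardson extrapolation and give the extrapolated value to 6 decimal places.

Error is O(h^3); halving h shrinks it by 2^3 = 8.
Weighted: (-27.8798373192) − (-3.3301937123) = -24.5496436069
R = (-24.5496436069)/7 = -3.5070919438
Gap between inputs: 1.548e-01; correction applied: −0.0221122789.

-3.507092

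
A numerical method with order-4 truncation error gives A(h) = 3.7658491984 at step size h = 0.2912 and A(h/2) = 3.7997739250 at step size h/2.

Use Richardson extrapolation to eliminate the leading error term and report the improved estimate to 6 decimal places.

Leading term ∝ h^4; use weight 16 = 2^4.
Top: 16(3.7997739250) − (3.7658491984) = 57.0305336016
Denominator 16 − 1 = 15.
R = 57.0305336016/15 = 3.8020355734

3.802036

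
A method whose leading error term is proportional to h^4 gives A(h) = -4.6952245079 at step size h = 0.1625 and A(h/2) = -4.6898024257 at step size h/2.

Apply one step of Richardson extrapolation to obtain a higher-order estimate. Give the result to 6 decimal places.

With r = 4 the leading error scales as h^4, so the weight is 2^4 = 16.
Numerator 16*A(h/2) − A(h) = 16*(-4.6898024257) − (-4.6952245079) = -70.3416143033
Extrapolated: (-70.3416143033) / 15 = -4.6894409536
Shift from A(h/2): +0.0003614721.

-4.689441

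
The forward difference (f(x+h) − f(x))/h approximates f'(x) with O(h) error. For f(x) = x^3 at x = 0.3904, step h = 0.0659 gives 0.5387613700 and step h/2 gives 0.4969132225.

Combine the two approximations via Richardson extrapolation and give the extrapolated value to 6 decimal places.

0.455065

Method order is 1; weight 2^1 = 2.
Difference of the inputs: 0.4969132225 − 0.5387613700 = -0.0418481475
Divide by 2^1 − 1 = 1: (-0.0418481475)/1 = -0.0418481475
R = A(h/2) + (A(h/2) − A(h))/1 = 0.4969132225 − 0.0418481475 = 0.4550650750
Shift from A(h/2): −0.0418481475.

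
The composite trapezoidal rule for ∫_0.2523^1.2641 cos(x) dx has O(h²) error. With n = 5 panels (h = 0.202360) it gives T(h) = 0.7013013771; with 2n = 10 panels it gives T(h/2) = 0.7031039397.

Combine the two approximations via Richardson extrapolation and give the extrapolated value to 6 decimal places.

0.703705

Error is O(h^2); halving h shrinks it by 2^2 = 4.
Weighted: 2.8124157588 − 0.7013013771 = 2.1111143817
Divide by 2^2 − 1 = 3.
Extrapolated: 2.1111143817 / 3 = 0.7037047939
Gap between inputs: 1.803e-03; correction applied: +0.0006008542.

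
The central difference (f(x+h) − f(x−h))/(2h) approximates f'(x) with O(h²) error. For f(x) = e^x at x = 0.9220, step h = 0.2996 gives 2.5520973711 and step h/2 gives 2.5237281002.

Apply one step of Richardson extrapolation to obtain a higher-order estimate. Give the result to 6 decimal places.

With r = 2 the leading error scales as h^2, so the weight is 2^2 = 4.
Difference of the inputs: 2.5237281002 − 2.5520973711 = -0.0283692709
Divide by 2^2 − 1 = 3: (-0.0283692709)/3 = -0.0094564236
R = A(h/2) + (A(h/2) − A(h))/3 = 2.5237281002 − 0.0094564236 = 2.5142716766

2.514272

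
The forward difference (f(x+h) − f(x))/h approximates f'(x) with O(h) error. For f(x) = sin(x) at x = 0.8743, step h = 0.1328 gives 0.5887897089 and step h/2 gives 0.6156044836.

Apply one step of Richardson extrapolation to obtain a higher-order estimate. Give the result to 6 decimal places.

0.642419

r = 1, so 2^r = 2.
2×0.6156044836 − 0.5887897089 = 0.6424192583
R = 0.6424192583/1 = 0.6424192583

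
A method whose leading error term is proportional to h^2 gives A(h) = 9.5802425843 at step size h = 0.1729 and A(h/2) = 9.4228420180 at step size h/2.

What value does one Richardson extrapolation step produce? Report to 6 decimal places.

Leading term ∝ h^2; use weight 4 = 2^2.
4×9.4228420180 − 9.5802425843 = 28.1111254877
Divide by 2^2 − 1 = 3.
R = 28.1111254877/3 = 9.3703751626

9.370375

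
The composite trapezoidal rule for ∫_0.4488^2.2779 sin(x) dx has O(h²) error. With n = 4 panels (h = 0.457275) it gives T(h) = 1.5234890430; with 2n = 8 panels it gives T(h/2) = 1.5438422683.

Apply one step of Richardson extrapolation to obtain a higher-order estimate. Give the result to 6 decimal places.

The method has order 2: 2^2 = 4.
4·1.5438422683 = 6.1753690732; 6.1753690732 − 1.5234890430 = 4.6518800302
Divide by 2^2 − 1 = 3.
(4·1.5438422683 − 1.5234890430)/(4 − 1) = 1.5506266767
Gap between inputs: 2.035e-02; correction applied: +0.0067844084.

1.550627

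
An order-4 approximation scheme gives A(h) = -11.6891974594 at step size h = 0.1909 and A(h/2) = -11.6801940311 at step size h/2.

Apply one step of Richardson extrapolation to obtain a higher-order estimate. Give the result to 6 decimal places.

Leading term ∝ h^4; use weight 16 = 2^4.
Weighted: (-186.8831044976) − (-11.6891974594) = -175.1939070382
R = (-175.1939070382)/15 = -11.6795938025
Shift from A(h/2): +0.0006002286.

-11.679594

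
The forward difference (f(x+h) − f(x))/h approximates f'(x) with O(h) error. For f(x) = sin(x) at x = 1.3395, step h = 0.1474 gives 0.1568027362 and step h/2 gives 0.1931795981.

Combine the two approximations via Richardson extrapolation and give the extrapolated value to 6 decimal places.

r = 1, so 2^r = 2.
2 × 0.1931795981 = 0.3863591962; 0.3863591962 − 0.1568027362 = 0.2295564600
0.2295564600 ÷ 1 = 0.2295564600
Correction |R − A(h/2)| = 3.638e-02; gap |A(h/2) − A(h)| = 3.638e-02.

0.229556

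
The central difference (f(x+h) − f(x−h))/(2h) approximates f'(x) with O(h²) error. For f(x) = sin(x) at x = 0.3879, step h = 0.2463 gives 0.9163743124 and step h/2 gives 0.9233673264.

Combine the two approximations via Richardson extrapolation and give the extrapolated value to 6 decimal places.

Order 2 gives 2^r = 4 and 2^r − 1 = 3.
4*0.9233673264 − 0.9163743124 = 2.7770949932
2.7770949932 ÷ 3 = 0.9256983311

0.925698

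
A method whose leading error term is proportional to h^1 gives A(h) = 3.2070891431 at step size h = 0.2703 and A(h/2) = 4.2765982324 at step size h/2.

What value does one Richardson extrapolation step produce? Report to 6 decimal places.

Error is O(h^1); halving h shrinks it by 2^1 = 2.
2 × 4.2765982324 − 3.2070891431 = 5.3461073217
Denominator 2 − 1 = 1.
Result: 5.3461073217
Gap between inputs: 1.070e+00; correction applied: +1.0695090893.

5.346107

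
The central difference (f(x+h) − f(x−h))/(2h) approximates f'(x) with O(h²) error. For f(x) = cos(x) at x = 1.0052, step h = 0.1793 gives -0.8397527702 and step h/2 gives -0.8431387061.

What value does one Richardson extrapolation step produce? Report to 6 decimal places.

-0.844267

Order 2 gives 2^r = 4 and 2^r − 1 = 3.
4·(-0.8431387061) = -3.3725548244; (-3.3725548244) − (-0.8397527702) = -2.5328020542
Denominator 4 − 1 = 3.
Result: -0.8442673514
Shift from A(h/2): −0.0011286453.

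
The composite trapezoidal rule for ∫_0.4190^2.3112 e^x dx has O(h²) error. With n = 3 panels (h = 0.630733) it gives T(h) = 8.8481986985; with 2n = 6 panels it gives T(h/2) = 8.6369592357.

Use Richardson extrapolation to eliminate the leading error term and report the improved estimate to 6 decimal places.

Error is O(h^2); halving h shrinks it by 2^2 = 4.
4×8.6369592357 − 8.8481986985 = 25.6996382443
25.6996382443 ÷ 3 = 8.5665460814
Shift from A(h/2): −0.0704131543.

8.566546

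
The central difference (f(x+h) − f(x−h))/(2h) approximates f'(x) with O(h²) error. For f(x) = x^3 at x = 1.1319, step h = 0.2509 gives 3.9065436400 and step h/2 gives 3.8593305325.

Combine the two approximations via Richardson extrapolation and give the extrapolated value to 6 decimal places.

r = 2: numerator weight 4, denominator 3.
4*3.8593305325 − 3.9065436400 = 11.5307784900
Divide by 2^2 − 1 = 3.
Extrapolated: 11.5307784900 / 3 = 3.8435928300

3.843593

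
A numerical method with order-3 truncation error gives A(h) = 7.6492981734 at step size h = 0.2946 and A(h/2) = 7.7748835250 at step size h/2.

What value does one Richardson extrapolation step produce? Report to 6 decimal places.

7.792824

Error is O(h^3); halving h shrinks it by 2^3 = 8.
Top: 8(7.7748835250) − (7.6492981734) = 54.5497700266
Divide by 2^3 − 1 = 7.
Result: 7.7928242895
Shift from A(h/2): +0.0179407645.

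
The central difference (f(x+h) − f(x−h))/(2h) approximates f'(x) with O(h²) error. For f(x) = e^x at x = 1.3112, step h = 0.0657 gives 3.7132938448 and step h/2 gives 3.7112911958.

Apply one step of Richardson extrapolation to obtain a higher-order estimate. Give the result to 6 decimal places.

3.710624

r = 2: numerator weight 4, denominator 3.
4*3.7112911958 = 14.8451647832; 14.8451647832 − 3.7132938448 = 11.1318709384
Denominator 4 − 1 = 3.
(4*3.7112911958 − 3.7132938448)/(4 − 1) = 3.7106236461
Gap between inputs: 2.003e-03; correction applied: −0.0006675497.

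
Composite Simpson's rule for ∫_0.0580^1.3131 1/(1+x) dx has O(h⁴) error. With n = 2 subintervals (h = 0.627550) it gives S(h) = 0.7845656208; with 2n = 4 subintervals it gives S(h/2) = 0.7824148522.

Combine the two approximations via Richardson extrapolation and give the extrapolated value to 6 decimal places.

The method has order 4: 2^4 = 16.
16·0.7824148522 − 0.7845656208 = 11.7340720144
Denominator 16 − 1 = 15.
So the Richardson estimate is 0.7822714676.
Shift from A(h/2): −0.0001433846.

0.782271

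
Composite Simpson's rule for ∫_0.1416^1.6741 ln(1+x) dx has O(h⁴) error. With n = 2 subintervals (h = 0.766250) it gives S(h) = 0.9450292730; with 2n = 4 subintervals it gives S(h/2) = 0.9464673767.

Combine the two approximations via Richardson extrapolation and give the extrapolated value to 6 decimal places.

0.946563

Method order is 4; weight 2^4 = 16.
Numerator 16×A(h/2) − A(h) = 16×0.9464673767 − 0.9450292730 = 14.1984487542
Divide by 2^4 − 1 = 15.
So the Richardson estimate is 0.9465632503.
Shift from A(h/2): +0.0000958736.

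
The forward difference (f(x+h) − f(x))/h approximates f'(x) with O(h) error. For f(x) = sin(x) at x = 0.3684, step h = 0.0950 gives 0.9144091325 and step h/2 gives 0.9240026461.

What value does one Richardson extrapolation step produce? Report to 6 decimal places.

0.933596

Leading term ∝ h^1; use weight 2 = 2^1.
2·0.9240026461 = 1.8480052922; 1.8480052922 − 0.9144091325 = 0.9335961597
Divide by 2^1 − 1 = 1.
Result: 0.9335961597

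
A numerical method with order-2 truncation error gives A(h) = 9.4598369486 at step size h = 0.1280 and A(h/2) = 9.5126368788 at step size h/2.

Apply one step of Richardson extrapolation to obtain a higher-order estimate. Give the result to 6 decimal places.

With r = 2 the leading error scales as h^2, so the weight is 2^2 = 4.
Difference of the inputs: 9.5126368788 − 9.4598369486 = 0.0527999302
Correction (A(h/2) − A(h))/(4 − 1) = 0.0527999302/3 = 0.0175999767
R = A(h/2) + (A(h/2) − A(h))/3 = 9.5126368788 + 0.0175999767 = 9.5302368555
Gap between inputs: 5.280e-02; correction applied: +0.0175999767.

9.530237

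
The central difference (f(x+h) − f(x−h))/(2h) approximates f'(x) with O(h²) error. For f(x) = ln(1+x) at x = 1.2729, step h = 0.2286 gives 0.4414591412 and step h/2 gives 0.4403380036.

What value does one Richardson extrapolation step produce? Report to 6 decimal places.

Leading term ∝ h^2; use weight 4 = 2^2.
4 × 0.4403380036 = 1.7613520144; 1.7613520144 − 0.4414591412 = 1.3198928732
1.3198928732 ÷ 3 = 0.4399642911

0.439964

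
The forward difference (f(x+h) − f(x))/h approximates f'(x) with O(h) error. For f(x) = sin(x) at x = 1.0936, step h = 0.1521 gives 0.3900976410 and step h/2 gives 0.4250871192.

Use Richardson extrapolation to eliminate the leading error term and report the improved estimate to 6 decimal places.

r = 1, so 2^r = 2.
Top: 2(0.4250871192) − (0.3900976410) = 0.4600765974
Denominator 2 − 1 = 1.
(2 × 0.4250871192 − 0.3900976410)/(2 − 1) = 0.4600765974
Shift from A(h/2): +0.0349894782.

0.460077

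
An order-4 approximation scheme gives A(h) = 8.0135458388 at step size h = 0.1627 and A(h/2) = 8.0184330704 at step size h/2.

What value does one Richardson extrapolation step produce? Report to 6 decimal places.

8.018759

r = 4, so 2^r = 16.
A(h/2) − A(h) = 8.0184330704 − 8.0135458388 = 0.0048872316
Divide by 2^4 − 1 = 15: 0.0048872316/15 = 0.0003258154
R = 8.0184330704 + 0.0003258154 = 8.0187588858
Shift from A(h/2): +0.0003258154.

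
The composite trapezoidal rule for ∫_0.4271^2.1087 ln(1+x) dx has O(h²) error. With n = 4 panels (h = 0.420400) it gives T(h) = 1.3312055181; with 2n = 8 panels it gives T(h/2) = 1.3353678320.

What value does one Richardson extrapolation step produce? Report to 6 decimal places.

The method has order 2: 2^2 = 4.
Numerator 4·A(h/2) − A(h) = 4·1.3353678320 − 1.3312055181 = 4.0102658099
Divide by 2^2 − 1 = 3.
4.0102658099 ÷ 3 = 1.3367552700
Correction |R − A(h/2)| = 1.387e-03; gap |A(h/2) − A(h)| = 4.162e-03.

1.336755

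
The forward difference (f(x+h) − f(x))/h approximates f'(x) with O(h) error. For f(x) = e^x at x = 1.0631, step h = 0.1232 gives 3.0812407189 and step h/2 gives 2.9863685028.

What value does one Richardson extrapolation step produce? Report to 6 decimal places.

r = 1, so 2^r = 2.
A(h/2) − A(h) = 2.9863685028 − 3.0812407189 = -0.0948722161
Correction (A(h/2) − A(h))/(2 − 1) = (-0.0948722161)/1 = -0.0948722161
R = 2.9863685028 − 0.0948722161 = 2.8914962867

2.891496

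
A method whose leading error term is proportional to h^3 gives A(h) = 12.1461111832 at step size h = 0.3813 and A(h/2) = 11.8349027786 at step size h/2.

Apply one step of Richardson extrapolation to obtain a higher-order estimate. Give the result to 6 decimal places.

With r = 3 the leading error scales as h^3, so the weight is 2^3 = 8.
A(h/2) − A(h) = 11.8349027786 − 12.1461111832 = -0.3112084046
Divide by 2^3 − 1 = 7: (-0.3112084046)/7 = -0.0444583435
R = 11.8349027786 − 0.0444583435 = 11.7904444351
Gap between inputs: 3.112e-01; correction applied: −0.0444583435.

11.790444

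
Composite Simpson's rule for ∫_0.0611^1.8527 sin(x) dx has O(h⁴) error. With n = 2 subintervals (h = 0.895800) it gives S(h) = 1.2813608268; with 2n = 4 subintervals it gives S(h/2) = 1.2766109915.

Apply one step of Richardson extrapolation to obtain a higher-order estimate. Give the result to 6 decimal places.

1.276294

Order 4 gives 2^r = 16 and 2^r − 1 = 15.
A(h/2) − A(h) = 1.2766109915 − 1.2813608268 = -0.0047498353
Correction (A(h/2) − A(h))/(16 − 1) = (-0.0047498353)/15 = -0.0003166557
R = 1.2766109915 − 0.0003166557 = 1.2762943358
Correction |R − A(h/2)| = 3.167e-04; gap |A(h/2) − A(h)| = 4.750e-03.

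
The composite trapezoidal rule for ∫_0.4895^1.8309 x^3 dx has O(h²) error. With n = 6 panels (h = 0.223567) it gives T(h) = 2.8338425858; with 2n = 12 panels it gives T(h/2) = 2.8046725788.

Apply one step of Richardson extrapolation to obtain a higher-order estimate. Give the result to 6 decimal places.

2.794949

Error is O(h^2); halving h shrinks it by 2^2 = 4.
Weighted: 11.2186903152 − 2.8338425858 = 8.3848477294
Extrapolated: 8.3848477294 / 3 = 2.7949492431
Gap between inputs: 2.917e-02; correction applied: −0.0097233357.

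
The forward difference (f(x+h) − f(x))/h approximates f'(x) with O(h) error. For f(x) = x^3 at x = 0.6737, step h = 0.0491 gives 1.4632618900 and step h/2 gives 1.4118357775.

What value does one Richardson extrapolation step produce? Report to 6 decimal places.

Leading term ∝ h^1; use weight 2 = 2^1.
2×1.4118357775 = 2.8236715550; 2.8236715550 − 1.4632618900 = 1.3604096650
(2×1.4118357775 − 1.4632618900)/(2 − 1) = 1.3604096650

1.360410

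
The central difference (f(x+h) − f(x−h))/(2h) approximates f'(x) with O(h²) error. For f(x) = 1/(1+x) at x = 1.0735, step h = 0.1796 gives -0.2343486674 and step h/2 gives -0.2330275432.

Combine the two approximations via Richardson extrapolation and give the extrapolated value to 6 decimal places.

r = 2, so 2^r = 4.
4·(-0.2330275432) = -0.9321101728; (-0.9321101728) − (-0.2343486674) = -0.6977615054
Denominator 4 − 1 = 3.
Result: -0.2325871685

-0.232587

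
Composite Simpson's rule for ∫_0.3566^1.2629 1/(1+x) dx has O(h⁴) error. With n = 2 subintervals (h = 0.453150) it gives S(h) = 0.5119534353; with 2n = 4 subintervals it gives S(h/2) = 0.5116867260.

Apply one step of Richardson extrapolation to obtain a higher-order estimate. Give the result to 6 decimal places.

Method order is 4; weight 2^4 = 16.
A(h/2) − A(h) = 0.5116867260 − 0.5119534353 = -0.0002667093
Correction (A(h/2) − A(h))/(16 − 1) = (-0.0002667093)/15 = -0.0000177806
R = 0.5116867260 − 0.0000177806 = 0.5116689454

0.511669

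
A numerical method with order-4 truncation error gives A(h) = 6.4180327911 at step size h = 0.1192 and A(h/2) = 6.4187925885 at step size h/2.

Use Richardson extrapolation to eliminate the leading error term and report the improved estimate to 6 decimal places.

Leading term ∝ h^4; use weight 16 = 2^4.
16×6.4187925885 = 102.7006814160; 102.7006814160 − 6.4180327911 = 96.2826486249
Divide by 2^4 − 1 = 15.
96.2826486249 ÷ 15 = 6.4188432417
Correction |R − A(h/2)| = 5.065e-05; gap |A(h/2) − A(h)| = 7.598e-04.

6.418843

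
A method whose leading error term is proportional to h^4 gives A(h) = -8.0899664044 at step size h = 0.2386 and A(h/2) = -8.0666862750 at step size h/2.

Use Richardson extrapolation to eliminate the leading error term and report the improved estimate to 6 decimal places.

-8.065134

With r = 4 the leading error scales as h^4, so the weight is 2^4 = 16.
2^4×A(h/2) = -129.0669804000; minus A(h) gives -120.9770139956.
(-120.9770139956) ÷ 15 = -8.0651342664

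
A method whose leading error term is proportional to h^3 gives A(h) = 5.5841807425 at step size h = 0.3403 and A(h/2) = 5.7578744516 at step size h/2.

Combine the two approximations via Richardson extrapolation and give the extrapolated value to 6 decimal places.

5.782688

r = 3: numerator weight 8, denominator 7.
2^3 × A(h/2) = 46.0629956128; minus A(h) gives 40.4788148703.
Denominator 8 − 1 = 7.
40.4788148703 ÷ 7 = 5.7826878386
Gap between inputs: 1.737e-01; correction applied: +0.0248133870.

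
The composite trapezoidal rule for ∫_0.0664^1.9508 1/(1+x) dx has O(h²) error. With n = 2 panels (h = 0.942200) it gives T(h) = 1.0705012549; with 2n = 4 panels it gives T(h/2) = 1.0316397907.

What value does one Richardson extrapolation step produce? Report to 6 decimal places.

r = 2, so 2^r = 4.
4 × 1.0316397907 = 4.1265591628; subtract 1.0705012549 → 3.0560579079
R = 3.0560579079/3 = 1.0186859693

1.018686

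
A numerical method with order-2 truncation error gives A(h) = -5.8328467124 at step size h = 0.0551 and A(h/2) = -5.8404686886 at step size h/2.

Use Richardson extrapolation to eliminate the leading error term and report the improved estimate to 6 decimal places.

Error is O(h^2); halving h shrinks it by 2^2 = 4.
Difference of the inputs: -5.8404686886 − (-5.8328467124) = -0.0076219762
Divide by 2^2 − 1 = 3: (-0.0076219762)/3 = -0.0025406587
R = -5.8404686886 − 0.0025406587 = -5.8430093473
Correction |R − A(h/2)| = 2.541e-03; gap |A(h/2) − A(h)| = 7.622e-03.

-5.843009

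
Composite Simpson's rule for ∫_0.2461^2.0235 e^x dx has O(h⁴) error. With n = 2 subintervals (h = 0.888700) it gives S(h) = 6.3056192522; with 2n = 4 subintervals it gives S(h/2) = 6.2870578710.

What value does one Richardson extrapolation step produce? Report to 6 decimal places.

Method order is 4; weight 2^4 = 16.
16×6.2870578710 = 100.5929259360; subtract 6.3056192522 → 94.2873066838
R = 94.2873066838/15 = 6.2858204456
Shift from A(h/2): −0.0012374254.

6.285820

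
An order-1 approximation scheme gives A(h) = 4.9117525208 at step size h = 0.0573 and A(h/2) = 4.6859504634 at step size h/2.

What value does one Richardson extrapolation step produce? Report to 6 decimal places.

The method has order 1: 2^1 = 2.
2*4.6859504634 = 9.3719009268; 9.3719009268 − 4.9117525208 = 4.4601484060
Divide by 2^1 − 1 = 1.
4.4601484060 ÷ 1 = 4.4601484060
Gap between inputs: 2.258e-01; correction applied: −0.2258020574.

4.460148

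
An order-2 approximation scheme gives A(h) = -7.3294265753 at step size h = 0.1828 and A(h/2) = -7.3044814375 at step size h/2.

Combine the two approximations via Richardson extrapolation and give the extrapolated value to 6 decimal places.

-7.296166

r = 2: numerator weight 4, denominator 3.
4×(-7.3044814375) = -29.2179257500; (-29.2179257500) − (-7.3294265753) = -21.8884991747
Divide by 2^2 − 1 = 3.
(-21.8884991747) ÷ 3 = -7.2961663916
Shift from A(h/2): +0.0083150459.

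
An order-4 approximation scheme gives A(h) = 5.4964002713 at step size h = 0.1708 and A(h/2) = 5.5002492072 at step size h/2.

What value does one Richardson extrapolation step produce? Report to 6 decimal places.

The method has order 4: 2^4 = 16.
16 × 5.5002492072 = 88.0039873152; subtract 5.4964002713 → 82.5075870439
Extrapolated: 82.5075870439 / 15 = 5.5005058029

5.500506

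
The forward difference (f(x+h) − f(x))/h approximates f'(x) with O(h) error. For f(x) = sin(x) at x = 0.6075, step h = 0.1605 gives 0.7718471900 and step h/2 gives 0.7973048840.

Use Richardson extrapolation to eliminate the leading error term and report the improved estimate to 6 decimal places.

0.822763

r = 1, so 2^r = 2.
A(h/2) − A(h) = 0.7973048840 − 0.7718471900 = 0.0254576940
Correction (A(h/2) − A(h))/(2 − 1) = 0.0254576940/1 = 0.0254576940
R = 0.7973048840 + 0.0254576940 = 0.8227625780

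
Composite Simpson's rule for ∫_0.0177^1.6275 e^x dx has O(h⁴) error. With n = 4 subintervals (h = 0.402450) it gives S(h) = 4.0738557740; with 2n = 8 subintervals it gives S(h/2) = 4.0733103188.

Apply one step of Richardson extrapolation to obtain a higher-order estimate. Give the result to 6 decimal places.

4.073274

With r = 4 the leading error scales as h^4, so the weight is 2^4 = 16.
16 × 4.0733103188 = 65.1729651008; subtract 4.0738557740 → 61.0991093268
Divide by 2^4 − 1 = 15.
So the Richardson estimate is 4.0732739551.
Correction |R − A(h/2)| = 3.636e-05; gap |A(h/2) − A(h)| = 5.455e-04.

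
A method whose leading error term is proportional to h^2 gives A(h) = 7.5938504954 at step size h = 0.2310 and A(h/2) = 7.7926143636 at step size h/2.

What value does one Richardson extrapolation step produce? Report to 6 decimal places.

The method has order 2: 2^2 = 4.
4*7.7926143636 − 7.5938504954 = 23.5766069590
R = 23.5766069590/3 = 7.8588689863

7.858869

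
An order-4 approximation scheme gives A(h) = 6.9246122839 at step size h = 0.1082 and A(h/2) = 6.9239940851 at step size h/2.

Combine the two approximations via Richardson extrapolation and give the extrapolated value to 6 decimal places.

6.923953

The method has order 4: 2^4 = 16.
Difference of the inputs: 6.9239940851 − 6.9246122839 = -0.0006181988
Correction (A(h/2) − A(h))/(16 − 1) = (-0.0006181988)/15 = -0.0000412133
R = A(h/2) + (A(h/2) − A(h))/15 = 6.9239940851 − 0.0000412133 = 6.9239528718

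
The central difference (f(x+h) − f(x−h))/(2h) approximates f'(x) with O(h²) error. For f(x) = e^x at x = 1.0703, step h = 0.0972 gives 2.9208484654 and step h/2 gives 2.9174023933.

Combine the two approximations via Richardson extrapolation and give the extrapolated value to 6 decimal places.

Order 2 gives 2^r = 4 and 2^r − 1 = 3.
Numerator 4×A(h/2) − A(h) = 4×2.9174023933 − 2.9208484654 = 8.7487611078
(4×2.9174023933 − 2.9208484654)/(4 − 1) = 2.9162537026

2.916254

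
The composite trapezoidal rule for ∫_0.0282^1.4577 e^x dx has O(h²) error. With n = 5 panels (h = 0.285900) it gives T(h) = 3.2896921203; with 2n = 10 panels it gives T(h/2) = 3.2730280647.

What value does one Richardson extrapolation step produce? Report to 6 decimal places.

Leading term ∝ h^2; use weight 4 = 2^2.
4×3.2730280647 = 13.0921122588; subtract 3.2896921203 → 9.8024201385
Denominator 4 − 1 = 3.
So the Richardson estimate is 3.2674733795.
Correction |R − A(h/2)| = 5.555e-03; gap |A(h/2) − A(h)| = 1.666e-02.

3.267473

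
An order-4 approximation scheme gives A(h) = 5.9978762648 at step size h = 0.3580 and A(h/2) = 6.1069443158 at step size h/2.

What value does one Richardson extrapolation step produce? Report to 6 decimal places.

Order 4 gives 2^r = 16 and 2^r − 1 = 15.
16 × 6.1069443158 = 97.7111090528; 97.7111090528 − 5.9978762648 = 91.7132327880
Denominator 16 − 1 = 15.
Extrapolated: 91.7132327880 / 15 = 6.1142155192
Correction |R − A(h/2)| = 7.271e-03; gap |A(h/2) − A(h)| = 1.091e-01.

6.114216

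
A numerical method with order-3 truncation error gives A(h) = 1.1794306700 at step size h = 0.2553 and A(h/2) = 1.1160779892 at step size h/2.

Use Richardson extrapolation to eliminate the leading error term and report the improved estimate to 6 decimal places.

1.107028

Method order is 3; weight 2^3 = 8.
8×1.1160779892 = 8.9286239136; subtract 1.1794306700 → 7.7491932436
R = 7.7491932436/7 = 1.1070276062
Shift from A(h/2): −0.0090503830.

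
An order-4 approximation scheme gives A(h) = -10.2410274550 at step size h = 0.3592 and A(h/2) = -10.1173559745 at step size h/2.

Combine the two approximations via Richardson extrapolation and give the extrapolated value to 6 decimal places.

-10.109111

With r = 4 the leading error scales as h^4, so the weight is 2^4 = 16.
16·(-10.1173559745) = -161.8776955920; (-161.8776955920) − (-10.2410274550) = -151.6366681370
R = (-151.6366681370)/15 = -10.1091112091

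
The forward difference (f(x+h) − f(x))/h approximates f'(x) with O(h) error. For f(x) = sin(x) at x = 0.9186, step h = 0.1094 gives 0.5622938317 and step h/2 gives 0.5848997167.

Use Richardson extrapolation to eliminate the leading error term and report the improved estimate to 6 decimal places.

r = 1, so 2^r = 2.
2*0.5848997167 − 0.5622938317 = 0.6075056017
Denominator 2 − 1 = 1.
0.6075056017 ÷ 1 = 0.6075056017

0.607506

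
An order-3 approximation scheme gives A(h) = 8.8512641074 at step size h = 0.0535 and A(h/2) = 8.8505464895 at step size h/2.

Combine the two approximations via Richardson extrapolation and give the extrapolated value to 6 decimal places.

8.850444

With r = 3 the leading error scales as h^3, so the weight is 2^3 = 8.
8*8.8505464895 = 70.8043719160; subtract 8.8512641074 → 61.9531078086
Denominator 8 − 1 = 7.
R = 61.9531078086/7 = 8.8504439727
Correction |R − A(h/2)| = 1.025e-04; gap |A(h/2) − A(h)| = 7.176e-04.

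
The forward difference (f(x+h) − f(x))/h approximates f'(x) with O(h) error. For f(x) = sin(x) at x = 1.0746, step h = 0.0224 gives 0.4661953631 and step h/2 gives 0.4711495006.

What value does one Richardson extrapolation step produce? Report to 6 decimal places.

r = 1, so 2^r = 2.
Numerator 2·A(h/2) − A(h) = 2·0.4711495006 − 0.4661953631 = 0.4761036381
Divide by 2^1 − 1 = 1.
So the Richardson estimate is 0.4761036381.

0.476104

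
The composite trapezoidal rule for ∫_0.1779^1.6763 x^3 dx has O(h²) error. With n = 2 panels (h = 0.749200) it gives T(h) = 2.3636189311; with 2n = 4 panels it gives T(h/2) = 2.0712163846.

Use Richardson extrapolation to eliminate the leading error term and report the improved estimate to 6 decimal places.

Order 2 gives 2^r = 4 and 2^r − 1 = 3.
Top: 4(2.0712163846) − (2.3636189311) = 5.9212466073
5.9212466073 ÷ 3 = 1.9737488691
Gap between inputs: 2.924e-01; correction applied: −0.0974675155.

1.973749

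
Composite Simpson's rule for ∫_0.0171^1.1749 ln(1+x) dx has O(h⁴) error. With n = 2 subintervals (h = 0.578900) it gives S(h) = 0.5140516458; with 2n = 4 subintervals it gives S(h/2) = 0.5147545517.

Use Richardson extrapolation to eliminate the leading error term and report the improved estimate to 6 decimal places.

0.514801

r = 4, so 2^r = 16.
Numerator 16*A(h/2) − A(h) = 16*0.5147545517 − 0.5140516458 = 7.7220211814
Divide by 2^4 − 1 = 15.
So the Richardson estimate is 0.5148014121.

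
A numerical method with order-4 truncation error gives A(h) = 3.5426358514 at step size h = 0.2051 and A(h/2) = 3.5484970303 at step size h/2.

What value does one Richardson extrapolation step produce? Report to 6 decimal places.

Leading term ∝ h^4; use weight 16 = 2^4.
Difference of the inputs: 3.5484970303 − 3.5426358514 = 0.0058611789
Correction (A(h/2) − A(h))/(16 − 1) = 0.0058611789/15 = 0.0003907453
R = 3.5484970303 + 0.0003907453 = 3.5488877756

3.548888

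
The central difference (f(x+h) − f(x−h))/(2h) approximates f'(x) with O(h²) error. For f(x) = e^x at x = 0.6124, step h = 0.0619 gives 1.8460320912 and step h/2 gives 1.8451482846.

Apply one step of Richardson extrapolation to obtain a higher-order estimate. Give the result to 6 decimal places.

r = 2: numerator weight 4, denominator 3.
2^2×A(h/2) = 7.3805931384; minus A(h) gives 5.5345610472.
Extrapolated: 5.5345610472 / 3 = 1.8448536824
Shift from A(h/2): −0.0002946022.

1.844854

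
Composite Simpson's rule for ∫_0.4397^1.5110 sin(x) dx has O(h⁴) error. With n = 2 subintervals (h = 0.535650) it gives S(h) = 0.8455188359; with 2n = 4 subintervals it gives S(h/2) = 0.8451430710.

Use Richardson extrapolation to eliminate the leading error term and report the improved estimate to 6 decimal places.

Order 4 gives 2^r = 16 and 2^r − 1 = 15.
2^4×A(h/2) = 13.5222891360; minus A(h) gives 12.6767703001.
Divide by 2^4 − 1 = 15.
Result: 0.8451180200
Correction |R − A(h/2)| = 2.505e-05; gap |A(h/2) − A(h)| = 3.758e-04.

0.845118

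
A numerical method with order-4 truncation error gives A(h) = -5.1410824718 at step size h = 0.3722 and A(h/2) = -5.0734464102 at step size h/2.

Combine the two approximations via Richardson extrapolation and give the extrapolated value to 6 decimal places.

-5.068937

r = 4: numerator weight 16, denominator 15.
Weighted: (-81.1751425632) − (-5.1410824718) = -76.0340600914
Divide by 2^4 − 1 = 15.
R = (-76.0340600914)/15 = -5.0689373394
Shift from A(h/2): +0.0045090708.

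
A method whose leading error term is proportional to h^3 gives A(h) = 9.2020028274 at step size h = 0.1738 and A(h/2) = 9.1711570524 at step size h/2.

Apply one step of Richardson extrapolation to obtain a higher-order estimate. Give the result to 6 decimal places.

9.166751

Order 3 gives 2^r = 8 and 2^r − 1 = 7.
Top: 8(9.1711570524) − (9.2020028274) = 64.1672535918
64.1672535918 ÷ 7 = 9.1667505131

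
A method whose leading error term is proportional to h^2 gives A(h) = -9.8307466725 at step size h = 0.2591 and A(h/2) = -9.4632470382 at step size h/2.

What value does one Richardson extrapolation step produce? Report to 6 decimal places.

-9.340747

With r = 2 the leading error scales as h^2, so the weight is 2^2 = 4.
Numerator 4×A(h/2) − A(h) = 4×(-9.4632470382) − (-9.8307466725) = -28.0222414803
R = (-28.0222414803)/3 = -9.3407471601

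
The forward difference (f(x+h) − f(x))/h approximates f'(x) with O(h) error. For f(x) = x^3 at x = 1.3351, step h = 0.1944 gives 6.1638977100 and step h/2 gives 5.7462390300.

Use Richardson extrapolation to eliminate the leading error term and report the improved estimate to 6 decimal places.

The method has order 1: 2^1 = 2.
2·5.7462390300 − 6.1638977100 = 5.3285803500
(2·5.7462390300 − 6.1638977100)/(2 − 1) = 5.3285803500
Gap between inputs: 4.177e-01; correction applied: −0.4176586800.

5.328580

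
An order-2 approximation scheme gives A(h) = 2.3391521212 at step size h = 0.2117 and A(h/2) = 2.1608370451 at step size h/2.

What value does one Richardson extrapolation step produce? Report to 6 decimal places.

2.101399

Order 2 gives 2^r = 4 and 2^r − 1 = 3.
4·2.1608370451 = 8.6433481804; 8.6433481804 − 2.3391521212 = 6.3041960592
Divide by 2^2 − 1 = 3.
R = 6.3041960592/3 = 2.1013986864
Correction |R − A(h/2)| = 5.944e-02; gap |A(h/2) − A(h)| = 1.783e-01.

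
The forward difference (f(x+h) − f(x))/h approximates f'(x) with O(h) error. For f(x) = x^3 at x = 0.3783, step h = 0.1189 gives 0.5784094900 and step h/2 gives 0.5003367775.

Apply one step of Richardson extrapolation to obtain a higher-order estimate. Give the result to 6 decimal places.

0.422264

Method order is 1; weight 2^1 = 2.
Weighted: 1.0006735550 − 0.5784094900 = 0.4222640650
R = 0.4222640650/1 = 0.4222640650
Shift from A(h/2): −0.0780727125.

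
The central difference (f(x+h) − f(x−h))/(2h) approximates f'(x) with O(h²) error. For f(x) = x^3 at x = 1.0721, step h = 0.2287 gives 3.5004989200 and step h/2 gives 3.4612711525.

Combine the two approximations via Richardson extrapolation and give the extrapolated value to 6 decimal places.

r = 2, so 2^r = 4.
Numerator 4*A(h/2) − A(h) = 4*3.4612711525 − 3.5004989200 = 10.3445856900
Extrapolated: 10.3445856900 / 3 = 3.4481952300
Gap between inputs: 3.923e-02; correction applied: −0.0130759225.

3.448195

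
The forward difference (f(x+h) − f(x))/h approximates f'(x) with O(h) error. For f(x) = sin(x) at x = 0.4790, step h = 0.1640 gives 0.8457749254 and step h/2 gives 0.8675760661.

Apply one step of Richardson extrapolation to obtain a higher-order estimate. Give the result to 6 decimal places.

0.889377

Method order is 1; weight 2^1 = 2.
Numerator 2*A(h/2) − A(h) = 2*0.8675760661 − 0.8457749254 = 0.8893772068
Divide by 2^1 − 1 = 1.
0.8893772068 ÷ 1 = 0.8893772068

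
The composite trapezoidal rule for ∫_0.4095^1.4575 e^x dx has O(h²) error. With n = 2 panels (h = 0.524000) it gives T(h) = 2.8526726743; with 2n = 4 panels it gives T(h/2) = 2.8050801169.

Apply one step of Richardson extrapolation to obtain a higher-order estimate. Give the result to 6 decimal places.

2.789216

r = 2, so 2^r = 4.
4*2.8050801169 = 11.2203204676; subtract 2.8526726743 → 8.3676477933
(4*2.8050801169 − 2.8526726743)/(4 − 1) = 2.7892159311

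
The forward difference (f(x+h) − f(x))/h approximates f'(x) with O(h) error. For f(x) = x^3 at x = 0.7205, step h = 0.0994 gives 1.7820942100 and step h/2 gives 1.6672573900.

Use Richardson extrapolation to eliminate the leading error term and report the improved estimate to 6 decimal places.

1.552421

Method order is 1; weight 2^1 = 2.
2*1.6672573900 = 3.3345147800; subtract 1.7820942100 → 1.5524205700
Divide by 2^1 − 1 = 1.
R = 1.5524205700/1 = 1.5524205700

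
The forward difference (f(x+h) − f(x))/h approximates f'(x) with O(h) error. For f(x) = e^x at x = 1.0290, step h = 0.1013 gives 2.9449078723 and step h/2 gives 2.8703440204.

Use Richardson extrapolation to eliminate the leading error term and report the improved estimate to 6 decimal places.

With r = 1 the leading error scales as h^1, so the weight is 2^1 = 2.
2^1·A(h/2) = 5.7406880408; minus A(h) gives 2.7957801685.
Divide by 2^1 − 1 = 1.
Result: 2.7957801685
Correction |R − A(h/2)| = 7.456e-02; gap |A(h/2) − A(h)| = 7.456e-02.

2.795780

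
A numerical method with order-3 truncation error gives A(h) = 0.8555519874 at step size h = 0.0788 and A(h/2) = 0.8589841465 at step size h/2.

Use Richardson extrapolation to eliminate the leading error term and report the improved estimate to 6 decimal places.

0.859474

Method order is 3; weight 2^3 = 8.
Weighted: 6.8718731720 − 0.8555519874 = 6.0163211846
Denominator 8 − 1 = 7.
Extrapolated: 6.0163211846 / 7 = 0.8594744549
Correction |R − A(h/2)| = 4.903e-04; gap |A(h/2) − A(h)| = 3.432e-03.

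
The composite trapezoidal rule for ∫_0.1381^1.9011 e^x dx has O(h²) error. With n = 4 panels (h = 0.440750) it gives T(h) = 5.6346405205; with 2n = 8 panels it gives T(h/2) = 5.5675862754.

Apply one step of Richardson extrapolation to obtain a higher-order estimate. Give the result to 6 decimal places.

r = 2, so 2^r = 4.
Numerator 4*A(h/2) − A(h) = 4*5.5675862754 − 5.6346405205 = 16.6357045811
Extrapolated: 16.6357045811 / 3 = 5.5452348604

5.545235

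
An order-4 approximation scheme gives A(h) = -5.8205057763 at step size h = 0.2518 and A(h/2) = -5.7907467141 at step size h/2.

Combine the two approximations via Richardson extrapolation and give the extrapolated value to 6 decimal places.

-5.788763

With r = 4 the leading error scales as h^4, so the weight is 2^4 = 16.
Top: 16(-5.7907467141) − (-5.8205057763) = -86.8314416493
Divide by 2^4 − 1 = 15.
(-86.8314416493) ÷ 15 = -5.7887627766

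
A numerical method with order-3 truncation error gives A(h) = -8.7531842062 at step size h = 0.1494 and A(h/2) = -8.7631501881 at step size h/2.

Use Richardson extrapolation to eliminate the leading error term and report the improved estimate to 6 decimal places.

r = 3: numerator weight 8, denominator 7.
Numerator 8×A(h/2) − A(h) = 8×(-8.7631501881) − (-8.7531842062) = -61.3520172986
(8×(-8.7631501881) − (-8.7531842062))/(8 − 1) = -8.7645738998
Gap between inputs: 9.966e-03; correction applied: −0.0014237117.

-8.764574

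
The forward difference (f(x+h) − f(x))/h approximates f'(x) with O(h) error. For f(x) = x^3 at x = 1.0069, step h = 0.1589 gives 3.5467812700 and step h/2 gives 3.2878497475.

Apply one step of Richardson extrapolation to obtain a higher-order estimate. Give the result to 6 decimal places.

3.028918

Order 1 gives 2^r = 2 and 2^r − 1 = 1.
A(h/2) − A(h) = 3.2878497475 − 3.5467812700 = -0.2589315225
Correction (A(h/2) − A(h))/(2 − 1) = (-0.2589315225)/1 = -0.2589315225
R = A(h/2) + (A(h/2) − A(h))/1 = 3.2878497475 − 0.2589315225 = 3.0289182250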